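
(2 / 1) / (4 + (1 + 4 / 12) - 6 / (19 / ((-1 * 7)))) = 57 / 215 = 0.27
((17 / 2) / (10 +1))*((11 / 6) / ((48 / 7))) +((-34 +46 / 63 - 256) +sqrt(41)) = -388501 / 1344 +sqrt(41) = -282.66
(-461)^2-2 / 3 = 637561 / 3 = 212520.33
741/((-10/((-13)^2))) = -125229/10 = -12522.90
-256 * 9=-2304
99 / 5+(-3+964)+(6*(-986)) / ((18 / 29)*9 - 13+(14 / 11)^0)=294994 / 155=1903.19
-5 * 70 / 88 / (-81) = 175 / 3564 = 0.05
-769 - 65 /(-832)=-49211 /64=-768.92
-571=-571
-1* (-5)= 5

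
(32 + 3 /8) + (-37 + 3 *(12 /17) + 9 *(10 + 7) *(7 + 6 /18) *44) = 49365.49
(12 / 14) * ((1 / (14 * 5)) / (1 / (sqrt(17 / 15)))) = sqrt(255) / 1225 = 0.01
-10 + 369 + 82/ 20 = 3631/ 10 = 363.10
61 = 61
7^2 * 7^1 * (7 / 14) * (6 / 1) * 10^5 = 102900000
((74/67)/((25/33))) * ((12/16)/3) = 1221/3350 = 0.36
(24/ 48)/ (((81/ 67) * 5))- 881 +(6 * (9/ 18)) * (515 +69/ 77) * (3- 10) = -104378293/ 8910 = -11714.74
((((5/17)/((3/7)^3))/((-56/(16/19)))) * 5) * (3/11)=-0.08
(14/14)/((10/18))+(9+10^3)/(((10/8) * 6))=409/3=136.33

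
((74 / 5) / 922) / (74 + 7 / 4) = 148 / 698415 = 0.00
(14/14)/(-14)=-1/14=-0.07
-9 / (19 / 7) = -63 / 19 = -3.32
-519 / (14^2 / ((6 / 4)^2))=-4671 / 784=-5.96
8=8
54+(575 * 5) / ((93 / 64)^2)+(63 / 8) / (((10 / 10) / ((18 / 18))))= 98489255 / 69192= 1423.42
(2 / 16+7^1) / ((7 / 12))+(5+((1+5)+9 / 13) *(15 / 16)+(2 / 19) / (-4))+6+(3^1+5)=1036349 / 27664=37.46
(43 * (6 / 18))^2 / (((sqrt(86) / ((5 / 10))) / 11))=473 * sqrt(86) / 36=121.85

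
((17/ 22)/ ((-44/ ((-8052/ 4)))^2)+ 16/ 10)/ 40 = 2849381/ 70400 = 40.47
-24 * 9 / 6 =-36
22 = 22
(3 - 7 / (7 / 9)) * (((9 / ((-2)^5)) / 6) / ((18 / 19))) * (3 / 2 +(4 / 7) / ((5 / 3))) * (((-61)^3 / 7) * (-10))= 556330431 / 3136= 177401.29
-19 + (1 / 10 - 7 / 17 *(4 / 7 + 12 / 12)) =-3323 / 170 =-19.55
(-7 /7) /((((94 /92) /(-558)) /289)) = 7418052 /47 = 157830.89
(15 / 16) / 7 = 15 / 112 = 0.13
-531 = -531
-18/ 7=-2.57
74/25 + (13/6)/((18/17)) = 13517/2700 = 5.01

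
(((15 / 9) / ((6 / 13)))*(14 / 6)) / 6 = 455 / 324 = 1.40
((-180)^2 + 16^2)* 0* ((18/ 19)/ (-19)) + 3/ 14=3/ 14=0.21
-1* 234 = -234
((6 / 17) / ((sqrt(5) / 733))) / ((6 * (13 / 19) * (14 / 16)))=32.21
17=17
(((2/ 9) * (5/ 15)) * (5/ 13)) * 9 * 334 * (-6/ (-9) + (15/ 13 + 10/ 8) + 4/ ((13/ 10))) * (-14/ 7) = -1601530/ 1521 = -1052.95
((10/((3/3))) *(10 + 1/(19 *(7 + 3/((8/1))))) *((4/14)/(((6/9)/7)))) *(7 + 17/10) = 2927898/1121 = 2611.86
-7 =-7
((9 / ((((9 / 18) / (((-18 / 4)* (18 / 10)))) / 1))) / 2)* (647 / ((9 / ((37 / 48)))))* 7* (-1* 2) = 4524471 / 80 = 56555.89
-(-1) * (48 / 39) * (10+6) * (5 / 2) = 640 / 13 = 49.23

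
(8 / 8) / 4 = 1 / 4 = 0.25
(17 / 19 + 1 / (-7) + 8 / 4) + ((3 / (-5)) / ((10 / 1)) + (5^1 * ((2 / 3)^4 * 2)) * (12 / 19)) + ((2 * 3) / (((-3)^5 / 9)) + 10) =2462927 / 179550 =13.72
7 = 7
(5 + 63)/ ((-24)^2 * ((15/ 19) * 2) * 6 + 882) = 646/ 60219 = 0.01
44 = 44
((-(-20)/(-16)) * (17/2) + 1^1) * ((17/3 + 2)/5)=-1771/120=-14.76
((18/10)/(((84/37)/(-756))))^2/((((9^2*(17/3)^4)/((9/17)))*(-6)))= -26946027/70992850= -0.38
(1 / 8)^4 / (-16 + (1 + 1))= -1 / 57344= -0.00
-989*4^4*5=-1265920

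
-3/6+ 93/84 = 17/28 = 0.61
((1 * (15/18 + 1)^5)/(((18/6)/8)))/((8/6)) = 161051/3888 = 41.42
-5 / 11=-0.45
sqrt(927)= 3 * sqrt(103)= 30.45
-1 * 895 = -895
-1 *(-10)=10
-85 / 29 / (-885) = 0.00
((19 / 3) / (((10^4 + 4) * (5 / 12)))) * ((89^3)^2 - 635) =755109517.49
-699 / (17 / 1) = -699 / 17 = -41.12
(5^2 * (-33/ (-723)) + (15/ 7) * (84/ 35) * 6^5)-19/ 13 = 877032460/ 21931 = 39990.54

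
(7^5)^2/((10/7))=1977326743/10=197732674.30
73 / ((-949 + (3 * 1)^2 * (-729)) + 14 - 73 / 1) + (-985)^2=7343632952 / 7569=970224.99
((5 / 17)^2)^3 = 15625 / 24137569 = 0.00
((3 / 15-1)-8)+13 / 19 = -771 / 95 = -8.12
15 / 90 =1 / 6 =0.17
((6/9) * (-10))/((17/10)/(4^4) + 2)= -51200/15411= -3.32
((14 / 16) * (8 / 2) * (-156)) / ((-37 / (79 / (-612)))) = -7189 / 3774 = -1.90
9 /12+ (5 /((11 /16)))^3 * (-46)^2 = 4333571993 /5324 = 813969.19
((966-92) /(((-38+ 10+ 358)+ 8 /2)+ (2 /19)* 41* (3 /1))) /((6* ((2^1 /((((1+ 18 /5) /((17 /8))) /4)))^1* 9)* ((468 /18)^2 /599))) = 114390431 /10226960640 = 0.01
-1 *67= -67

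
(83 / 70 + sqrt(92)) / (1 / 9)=97.00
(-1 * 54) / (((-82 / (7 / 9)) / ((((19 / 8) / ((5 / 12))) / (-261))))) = -133 / 11890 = -0.01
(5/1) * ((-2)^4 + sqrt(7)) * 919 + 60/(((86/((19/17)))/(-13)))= 4595 * sqrt(7) + 53735710/731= 85667.09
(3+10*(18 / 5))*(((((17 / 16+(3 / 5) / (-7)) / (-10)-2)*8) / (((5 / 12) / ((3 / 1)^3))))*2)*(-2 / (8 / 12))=222652638 / 875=254460.16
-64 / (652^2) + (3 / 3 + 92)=2470913 / 26569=93.00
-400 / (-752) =25 / 47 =0.53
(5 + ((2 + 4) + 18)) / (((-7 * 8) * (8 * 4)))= -29 / 1792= -0.02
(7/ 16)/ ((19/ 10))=35/ 152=0.23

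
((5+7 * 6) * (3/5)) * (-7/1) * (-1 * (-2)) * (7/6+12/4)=-1645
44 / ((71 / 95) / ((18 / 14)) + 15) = 18810 / 6661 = 2.82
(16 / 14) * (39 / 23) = 312 / 161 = 1.94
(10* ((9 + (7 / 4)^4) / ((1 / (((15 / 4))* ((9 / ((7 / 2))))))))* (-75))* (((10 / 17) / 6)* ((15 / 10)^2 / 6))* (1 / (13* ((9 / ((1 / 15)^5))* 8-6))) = -396984375 / 57741459263488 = -0.00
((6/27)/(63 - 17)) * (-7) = -7/207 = -0.03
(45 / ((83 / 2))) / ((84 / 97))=1455 / 1162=1.25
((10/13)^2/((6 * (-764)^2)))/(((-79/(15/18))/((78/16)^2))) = -125/2951166976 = -0.00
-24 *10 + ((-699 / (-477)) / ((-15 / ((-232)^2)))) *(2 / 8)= -3707648 / 2385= -1554.57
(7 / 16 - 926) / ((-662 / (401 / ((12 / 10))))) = 29692045 / 63552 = 467.21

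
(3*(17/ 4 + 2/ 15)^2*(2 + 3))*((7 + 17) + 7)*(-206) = -220856617/ 120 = -1840471.81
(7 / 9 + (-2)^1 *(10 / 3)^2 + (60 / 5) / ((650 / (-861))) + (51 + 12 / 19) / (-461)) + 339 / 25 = -23.89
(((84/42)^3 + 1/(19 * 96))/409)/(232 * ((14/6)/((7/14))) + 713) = 0.00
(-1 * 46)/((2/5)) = -115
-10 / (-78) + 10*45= 17555 / 39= 450.13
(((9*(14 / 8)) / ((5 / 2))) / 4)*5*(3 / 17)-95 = -12731 / 136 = -93.61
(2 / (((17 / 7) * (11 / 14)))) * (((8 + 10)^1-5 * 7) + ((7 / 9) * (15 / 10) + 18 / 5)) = -35966 / 2805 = -12.82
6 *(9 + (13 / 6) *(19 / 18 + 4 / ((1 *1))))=119.72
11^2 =121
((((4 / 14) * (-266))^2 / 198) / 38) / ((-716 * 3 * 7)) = -19 / 372141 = -0.00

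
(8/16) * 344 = 172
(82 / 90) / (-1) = -41 / 45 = -0.91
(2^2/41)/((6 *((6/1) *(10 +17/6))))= 0.00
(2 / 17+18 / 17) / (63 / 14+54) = 40 / 1989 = 0.02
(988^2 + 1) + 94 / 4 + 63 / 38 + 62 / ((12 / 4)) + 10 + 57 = 976257.82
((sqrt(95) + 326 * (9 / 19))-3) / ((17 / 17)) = sqrt(95) + 2877 / 19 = 161.17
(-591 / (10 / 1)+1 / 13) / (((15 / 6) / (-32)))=245536 / 325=755.50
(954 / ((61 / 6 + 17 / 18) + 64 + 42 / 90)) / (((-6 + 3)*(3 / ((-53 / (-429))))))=-84270 / 486343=-0.17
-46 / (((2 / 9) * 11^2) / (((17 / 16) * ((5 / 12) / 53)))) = -5865 / 410432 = -0.01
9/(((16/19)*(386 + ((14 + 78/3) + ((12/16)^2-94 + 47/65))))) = 65/2027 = 0.03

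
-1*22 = -22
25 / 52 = 0.48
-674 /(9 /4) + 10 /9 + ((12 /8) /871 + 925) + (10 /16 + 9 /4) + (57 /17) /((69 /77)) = 15525673843 /24520392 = 633.17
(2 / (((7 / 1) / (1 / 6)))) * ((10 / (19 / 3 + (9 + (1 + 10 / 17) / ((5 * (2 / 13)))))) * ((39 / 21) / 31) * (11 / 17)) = 14300 / 13478087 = 0.00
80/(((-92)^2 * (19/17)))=85/10051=0.01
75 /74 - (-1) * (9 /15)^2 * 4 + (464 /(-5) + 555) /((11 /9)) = 7745559 /20350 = 380.62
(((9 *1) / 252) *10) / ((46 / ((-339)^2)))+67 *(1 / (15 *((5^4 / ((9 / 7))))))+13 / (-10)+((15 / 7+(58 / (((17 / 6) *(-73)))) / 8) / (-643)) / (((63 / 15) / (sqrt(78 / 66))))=256148981 / 287500-61035 *sqrt(143) / 860204114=890.95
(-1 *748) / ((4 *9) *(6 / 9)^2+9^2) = -7.71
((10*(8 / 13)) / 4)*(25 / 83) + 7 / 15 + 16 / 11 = 424543 / 178035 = 2.38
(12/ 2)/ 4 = 3/ 2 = 1.50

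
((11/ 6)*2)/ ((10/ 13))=143/ 30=4.77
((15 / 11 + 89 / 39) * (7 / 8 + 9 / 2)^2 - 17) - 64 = 166975 / 6864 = 24.33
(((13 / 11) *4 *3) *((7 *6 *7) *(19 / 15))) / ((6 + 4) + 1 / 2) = 27664 / 55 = 502.98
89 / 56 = 1.59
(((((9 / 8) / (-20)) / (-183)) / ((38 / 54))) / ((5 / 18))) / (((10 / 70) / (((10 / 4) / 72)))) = 567 / 1483520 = 0.00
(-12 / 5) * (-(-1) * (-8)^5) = 393216 / 5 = 78643.20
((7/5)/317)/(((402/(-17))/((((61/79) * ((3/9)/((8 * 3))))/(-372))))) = 7259/1348210941120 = 0.00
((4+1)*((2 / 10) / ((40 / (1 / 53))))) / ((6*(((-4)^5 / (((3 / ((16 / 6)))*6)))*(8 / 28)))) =-63 / 34734080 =-0.00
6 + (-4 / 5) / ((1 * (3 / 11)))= 46 / 15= 3.07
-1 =-1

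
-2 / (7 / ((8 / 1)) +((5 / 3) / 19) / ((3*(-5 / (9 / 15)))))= -4560 / 1987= -2.29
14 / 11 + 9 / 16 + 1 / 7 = 2437 / 1232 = 1.98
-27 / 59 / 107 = -27 / 6313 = -0.00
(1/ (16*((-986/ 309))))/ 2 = -0.01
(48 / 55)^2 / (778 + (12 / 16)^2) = 36864 / 37682425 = 0.00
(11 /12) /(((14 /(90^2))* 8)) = 7425 /112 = 66.29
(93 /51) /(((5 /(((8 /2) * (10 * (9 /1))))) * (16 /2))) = 279 /17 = 16.41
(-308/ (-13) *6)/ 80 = 231/ 130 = 1.78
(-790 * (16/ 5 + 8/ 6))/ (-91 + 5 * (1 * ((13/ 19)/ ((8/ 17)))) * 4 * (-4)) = 204136/ 11817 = 17.27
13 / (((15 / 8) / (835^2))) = 14502280 / 3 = 4834093.33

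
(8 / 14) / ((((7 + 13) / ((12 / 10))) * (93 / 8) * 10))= 8 / 27125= 0.00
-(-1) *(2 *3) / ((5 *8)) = 3 / 20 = 0.15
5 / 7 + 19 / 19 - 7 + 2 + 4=5 / 7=0.71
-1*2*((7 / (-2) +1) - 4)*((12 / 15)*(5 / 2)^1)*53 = 1378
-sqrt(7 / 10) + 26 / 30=13 / 15 -sqrt(70) / 10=0.03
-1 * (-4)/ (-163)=-4/ 163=-0.02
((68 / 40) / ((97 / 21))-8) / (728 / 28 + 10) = -0.21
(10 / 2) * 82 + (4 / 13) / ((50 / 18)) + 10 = 136536 / 325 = 420.11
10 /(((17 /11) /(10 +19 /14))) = 8745 /119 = 73.49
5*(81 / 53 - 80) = -20795 / 53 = -392.36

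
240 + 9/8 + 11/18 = 17405/72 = 241.74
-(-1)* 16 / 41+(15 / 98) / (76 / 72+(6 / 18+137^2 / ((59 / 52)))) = 13774625621 / 35296641331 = 0.39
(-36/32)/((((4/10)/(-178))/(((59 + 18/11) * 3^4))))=216378135/88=2458842.44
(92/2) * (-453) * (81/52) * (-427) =360361953/26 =13860075.12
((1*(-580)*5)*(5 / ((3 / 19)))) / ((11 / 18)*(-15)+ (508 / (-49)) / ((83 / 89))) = 2240917000 / 494957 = 4527.50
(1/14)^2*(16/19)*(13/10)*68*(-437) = -40664/245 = -165.98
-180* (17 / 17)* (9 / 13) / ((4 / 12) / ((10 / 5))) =-9720 / 13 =-747.69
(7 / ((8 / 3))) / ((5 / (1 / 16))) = 21 / 640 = 0.03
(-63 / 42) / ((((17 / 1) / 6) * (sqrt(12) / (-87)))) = 261 * sqrt(3) / 34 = 13.30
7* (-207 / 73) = -1449 / 73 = -19.85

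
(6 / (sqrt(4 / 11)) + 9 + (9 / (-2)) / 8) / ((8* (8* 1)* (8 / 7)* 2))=945 / 16384 + 21* sqrt(11) / 1024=0.13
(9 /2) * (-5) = -45 /2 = -22.50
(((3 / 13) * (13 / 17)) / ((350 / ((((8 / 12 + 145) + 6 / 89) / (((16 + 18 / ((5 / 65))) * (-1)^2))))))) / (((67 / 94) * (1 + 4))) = 1828817 / 22174906250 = 0.00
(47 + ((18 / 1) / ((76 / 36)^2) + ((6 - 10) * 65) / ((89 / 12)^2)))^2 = 17537330125102225 / 8176631589361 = 2144.81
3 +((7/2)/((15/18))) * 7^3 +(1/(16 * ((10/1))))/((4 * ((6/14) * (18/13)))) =49890907/34560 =1443.60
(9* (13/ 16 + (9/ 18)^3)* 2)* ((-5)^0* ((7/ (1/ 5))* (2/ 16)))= 73.83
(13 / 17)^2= 169 / 289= 0.58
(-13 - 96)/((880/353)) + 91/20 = -34473/880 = -39.17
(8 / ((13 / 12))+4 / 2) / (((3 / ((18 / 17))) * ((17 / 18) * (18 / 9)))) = 6588 / 3757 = 1.75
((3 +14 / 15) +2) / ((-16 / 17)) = -1513 / 240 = -6.30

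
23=23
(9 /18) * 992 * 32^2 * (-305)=-154910720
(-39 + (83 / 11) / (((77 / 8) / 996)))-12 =618147 / 847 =729.81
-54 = -54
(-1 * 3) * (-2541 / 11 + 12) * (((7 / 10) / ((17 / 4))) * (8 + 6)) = 128772 / 85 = 1514.96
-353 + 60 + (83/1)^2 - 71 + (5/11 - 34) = 71406/11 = 6491.45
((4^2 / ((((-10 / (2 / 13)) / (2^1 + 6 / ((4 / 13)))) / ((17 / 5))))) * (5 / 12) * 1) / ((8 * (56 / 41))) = -29971 / 43680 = -0.69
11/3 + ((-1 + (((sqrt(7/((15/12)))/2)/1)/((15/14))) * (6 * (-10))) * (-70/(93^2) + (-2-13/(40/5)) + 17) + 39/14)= -6474181 * sqrt(35)/43245-3349009/484344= -892.61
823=823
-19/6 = -3.17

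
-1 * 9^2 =-81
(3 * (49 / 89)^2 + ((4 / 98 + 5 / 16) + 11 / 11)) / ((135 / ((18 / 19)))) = 14051333 / 884934120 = 0.02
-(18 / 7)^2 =-324 / 49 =-6.61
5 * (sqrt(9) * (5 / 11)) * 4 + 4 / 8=611 / 22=27.77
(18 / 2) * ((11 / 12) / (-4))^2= 0.47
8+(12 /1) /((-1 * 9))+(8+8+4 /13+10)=32.97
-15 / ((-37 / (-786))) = -11790 / 37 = -318.65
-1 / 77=-0.01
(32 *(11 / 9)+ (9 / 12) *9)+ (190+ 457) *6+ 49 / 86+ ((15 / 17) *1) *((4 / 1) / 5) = 103399163 / 26316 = 3929.14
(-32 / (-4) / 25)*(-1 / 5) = -8 / 125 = -0.06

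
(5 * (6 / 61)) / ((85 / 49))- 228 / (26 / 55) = -6498168 / 13481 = -482.02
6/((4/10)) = 15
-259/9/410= -259/3690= -0.07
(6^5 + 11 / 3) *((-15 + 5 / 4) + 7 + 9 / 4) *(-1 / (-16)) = -70017 / 32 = -2188.03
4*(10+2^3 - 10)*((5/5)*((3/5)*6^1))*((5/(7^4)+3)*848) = 3520733184/12005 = 293272.24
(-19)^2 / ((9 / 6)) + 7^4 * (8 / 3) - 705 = 17815 / 3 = 5938.33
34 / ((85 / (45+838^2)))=1404578 / 5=280915.60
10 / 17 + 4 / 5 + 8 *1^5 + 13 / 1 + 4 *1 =2243 / 85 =26.39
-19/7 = -2.71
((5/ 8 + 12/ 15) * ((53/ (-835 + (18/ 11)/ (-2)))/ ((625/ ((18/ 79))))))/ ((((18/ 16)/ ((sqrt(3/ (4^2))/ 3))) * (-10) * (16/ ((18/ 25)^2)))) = 897237 * sqrt(3)/ 113488437500000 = 0.00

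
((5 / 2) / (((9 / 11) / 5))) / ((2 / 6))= 45.83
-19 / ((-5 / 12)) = 228 / 5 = 45.60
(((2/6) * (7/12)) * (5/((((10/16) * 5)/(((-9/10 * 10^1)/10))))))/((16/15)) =-21/80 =-0.26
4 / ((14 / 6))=12 / 7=1.71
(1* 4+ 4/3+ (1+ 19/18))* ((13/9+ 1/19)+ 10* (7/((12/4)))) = 14861/81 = 183.47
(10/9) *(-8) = -80/9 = -8.89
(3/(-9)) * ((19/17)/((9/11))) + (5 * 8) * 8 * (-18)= -2644049/459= -5760.46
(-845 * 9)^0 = 1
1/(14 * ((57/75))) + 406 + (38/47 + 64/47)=5104119/12502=408.26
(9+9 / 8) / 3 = 27 / 8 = 3.38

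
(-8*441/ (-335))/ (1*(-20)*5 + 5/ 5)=-392/ 3685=-0.11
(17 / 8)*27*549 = 251991 / 8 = 31498.88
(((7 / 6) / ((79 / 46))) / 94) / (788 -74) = 23 / 2272356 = 0.00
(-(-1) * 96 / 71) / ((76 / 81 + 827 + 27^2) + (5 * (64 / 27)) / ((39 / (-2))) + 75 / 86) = 2897856 / 3337405907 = 0.00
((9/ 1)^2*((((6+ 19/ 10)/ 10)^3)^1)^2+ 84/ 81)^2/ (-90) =-313188272280223405724677478329/ 65610000000000000000000000000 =-4.77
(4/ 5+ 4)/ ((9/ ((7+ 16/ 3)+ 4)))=392/ 45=8.71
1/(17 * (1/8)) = 8/17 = 0.47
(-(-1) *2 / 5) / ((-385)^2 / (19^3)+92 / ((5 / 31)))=13718 / 20302993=0.00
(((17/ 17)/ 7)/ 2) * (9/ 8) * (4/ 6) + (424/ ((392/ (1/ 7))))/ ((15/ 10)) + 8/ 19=90347/ 156408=0.58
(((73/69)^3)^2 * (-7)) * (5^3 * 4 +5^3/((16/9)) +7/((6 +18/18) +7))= -9674948420882059/1726690609296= -5603.17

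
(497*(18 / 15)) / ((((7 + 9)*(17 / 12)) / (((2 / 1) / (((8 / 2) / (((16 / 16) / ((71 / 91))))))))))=5733 / 340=16.86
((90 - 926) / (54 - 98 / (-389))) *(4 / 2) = -81301 / 2638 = -30.82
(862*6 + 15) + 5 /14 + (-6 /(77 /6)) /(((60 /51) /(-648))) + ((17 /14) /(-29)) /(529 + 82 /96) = 3092246768141 /567918890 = 5444.87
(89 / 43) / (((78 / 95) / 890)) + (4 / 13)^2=48914239 / 21801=2243.67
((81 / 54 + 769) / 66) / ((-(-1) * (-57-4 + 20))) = -1541 / 5412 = -0.28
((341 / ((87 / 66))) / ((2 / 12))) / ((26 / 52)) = 3104.28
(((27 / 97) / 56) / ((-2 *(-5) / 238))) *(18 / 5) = 4131 / 9700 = 0.43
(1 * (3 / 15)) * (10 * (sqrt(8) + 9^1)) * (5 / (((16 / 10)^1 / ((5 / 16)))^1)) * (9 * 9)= 10125 * sqrt(2) / 32 + 91125 / 64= 1871.29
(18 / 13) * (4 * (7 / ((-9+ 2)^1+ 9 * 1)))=252 / 13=19.38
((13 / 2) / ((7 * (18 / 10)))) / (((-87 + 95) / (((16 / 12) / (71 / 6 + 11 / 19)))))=247 / 35658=0.01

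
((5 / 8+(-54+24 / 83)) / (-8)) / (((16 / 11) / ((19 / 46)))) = 7367041 / 3909632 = 1.88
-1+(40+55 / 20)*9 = 1535 / 4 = 383.75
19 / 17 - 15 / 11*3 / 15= 158 / 187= 0.84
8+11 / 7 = 67 / 7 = 9.57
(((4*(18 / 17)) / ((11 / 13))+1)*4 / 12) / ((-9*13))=-1123 / 65637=-0.02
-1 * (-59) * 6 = 354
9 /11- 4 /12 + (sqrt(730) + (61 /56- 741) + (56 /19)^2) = -487496371 /667128 + sqrt(730) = -703.72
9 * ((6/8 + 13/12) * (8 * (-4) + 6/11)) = -519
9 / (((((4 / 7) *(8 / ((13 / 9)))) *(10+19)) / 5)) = 455 / 928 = 0.49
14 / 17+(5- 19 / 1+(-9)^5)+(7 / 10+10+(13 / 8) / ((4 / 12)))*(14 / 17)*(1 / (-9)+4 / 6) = -36141691 / 612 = -59055.05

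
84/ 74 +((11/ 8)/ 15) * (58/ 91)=241123/ 202020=1.19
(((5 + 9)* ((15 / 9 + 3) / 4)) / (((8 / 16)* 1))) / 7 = 14 / 3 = 4.67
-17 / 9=-1.89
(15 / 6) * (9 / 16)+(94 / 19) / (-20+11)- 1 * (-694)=3802255 / 5472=694.86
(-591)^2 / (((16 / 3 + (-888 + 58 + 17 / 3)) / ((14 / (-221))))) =77618 / 2873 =27.02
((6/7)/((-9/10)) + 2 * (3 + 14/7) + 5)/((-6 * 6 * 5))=-59/756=-0.08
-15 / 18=-5 / 6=-0.83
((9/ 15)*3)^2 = 81/ 25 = 3.24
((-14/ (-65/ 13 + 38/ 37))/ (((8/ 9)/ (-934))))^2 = 2687074569/ 196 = 13709564.13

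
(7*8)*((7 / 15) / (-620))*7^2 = -4802 / 2325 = -2.07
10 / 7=1.43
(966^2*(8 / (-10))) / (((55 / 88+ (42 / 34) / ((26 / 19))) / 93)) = -613732968576 / 13505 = -45444869.94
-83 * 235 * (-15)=292575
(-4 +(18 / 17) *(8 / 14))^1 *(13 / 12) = -1313 / 357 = -3.68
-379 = -379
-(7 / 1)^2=-49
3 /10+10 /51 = 253 /510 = 0.50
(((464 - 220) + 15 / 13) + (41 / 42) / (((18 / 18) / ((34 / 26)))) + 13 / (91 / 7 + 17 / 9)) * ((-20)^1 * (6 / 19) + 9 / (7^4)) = -434172285707 / 278139043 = -1560.99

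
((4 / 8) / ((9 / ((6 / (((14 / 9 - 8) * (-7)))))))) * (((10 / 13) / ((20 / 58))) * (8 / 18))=2 / 273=0.01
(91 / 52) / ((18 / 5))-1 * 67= -4789 / 72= -66.51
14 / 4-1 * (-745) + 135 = 1767 / 2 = 883.50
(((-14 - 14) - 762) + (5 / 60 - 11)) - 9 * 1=-9719 / 12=-809.92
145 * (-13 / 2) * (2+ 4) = -5655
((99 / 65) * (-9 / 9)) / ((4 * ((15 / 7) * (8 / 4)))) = -231 / 2600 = -0.09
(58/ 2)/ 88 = 29/ 88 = 0.33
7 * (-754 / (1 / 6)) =-31668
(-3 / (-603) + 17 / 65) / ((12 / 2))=1741 / 39195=0.04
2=2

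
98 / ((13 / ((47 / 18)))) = 2303 / 117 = 19.68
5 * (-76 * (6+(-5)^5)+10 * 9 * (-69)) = 1154170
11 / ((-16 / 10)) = -55 / 8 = -6.88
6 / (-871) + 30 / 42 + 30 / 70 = 6926 / 6097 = 1.14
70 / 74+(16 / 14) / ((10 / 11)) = 2853 / 1295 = 2.20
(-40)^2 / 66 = 800 / 33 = 24.24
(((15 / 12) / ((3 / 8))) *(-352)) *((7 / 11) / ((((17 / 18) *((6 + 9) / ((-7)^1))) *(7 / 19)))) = 17024 / 17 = 1001.41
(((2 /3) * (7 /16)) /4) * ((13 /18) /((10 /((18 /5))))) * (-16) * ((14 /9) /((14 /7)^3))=-637 /10800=-0.06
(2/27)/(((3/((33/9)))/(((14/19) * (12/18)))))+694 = 9613210/13851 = 694.04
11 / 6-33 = -187 / 6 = -31.17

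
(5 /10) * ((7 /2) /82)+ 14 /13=4683 /4264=1.10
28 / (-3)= -28 / 3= -9.33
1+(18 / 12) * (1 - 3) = -2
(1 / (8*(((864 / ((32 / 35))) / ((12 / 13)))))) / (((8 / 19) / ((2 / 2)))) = 19 / 65520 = 0.00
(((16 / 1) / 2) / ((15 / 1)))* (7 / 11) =56 / 165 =0.34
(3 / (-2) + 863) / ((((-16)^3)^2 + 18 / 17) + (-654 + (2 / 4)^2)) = 58582 / 1140806305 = 0.00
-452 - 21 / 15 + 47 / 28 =-451.72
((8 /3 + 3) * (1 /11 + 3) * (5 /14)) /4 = 1.56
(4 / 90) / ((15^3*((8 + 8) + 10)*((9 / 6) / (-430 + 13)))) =-0.00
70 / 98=5 / 7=0.71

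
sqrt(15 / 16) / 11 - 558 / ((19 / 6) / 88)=-294624 / 19 + sqrt(15) / 44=-15506.44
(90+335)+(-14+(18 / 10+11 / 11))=2069 / 5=413.80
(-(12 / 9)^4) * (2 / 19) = -512 / 1539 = -0.33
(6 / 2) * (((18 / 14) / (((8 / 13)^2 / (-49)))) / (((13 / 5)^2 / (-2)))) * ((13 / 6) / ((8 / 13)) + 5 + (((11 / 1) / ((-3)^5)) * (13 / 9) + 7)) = 94642975 / 41472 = 2282.09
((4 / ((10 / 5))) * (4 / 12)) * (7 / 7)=2 / 3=0.67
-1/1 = -1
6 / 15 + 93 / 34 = 533 / 170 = 3.14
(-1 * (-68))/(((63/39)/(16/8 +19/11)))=156.90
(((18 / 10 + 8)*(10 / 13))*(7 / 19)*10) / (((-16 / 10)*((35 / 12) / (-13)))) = 77.37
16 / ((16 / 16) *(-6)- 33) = -16 / 39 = -0.41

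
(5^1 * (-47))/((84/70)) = -1175/6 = -195.83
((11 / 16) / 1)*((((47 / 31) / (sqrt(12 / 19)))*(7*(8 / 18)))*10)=18095*sqrt(57) / 3348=40.80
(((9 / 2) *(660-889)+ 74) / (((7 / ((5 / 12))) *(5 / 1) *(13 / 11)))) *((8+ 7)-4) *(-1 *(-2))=-231473 / 1092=-211.97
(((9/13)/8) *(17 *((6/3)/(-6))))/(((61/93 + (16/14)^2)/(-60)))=3486105/232466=15.00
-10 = -10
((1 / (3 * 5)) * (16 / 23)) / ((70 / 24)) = 64 / 4025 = 0.02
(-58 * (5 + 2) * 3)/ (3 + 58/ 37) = -45066/ 169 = -266.66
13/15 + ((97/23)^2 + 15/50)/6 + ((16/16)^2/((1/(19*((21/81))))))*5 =1628873/57132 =28.51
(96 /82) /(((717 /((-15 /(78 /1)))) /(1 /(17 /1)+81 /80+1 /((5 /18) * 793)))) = -1160297 /3434608294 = -0.00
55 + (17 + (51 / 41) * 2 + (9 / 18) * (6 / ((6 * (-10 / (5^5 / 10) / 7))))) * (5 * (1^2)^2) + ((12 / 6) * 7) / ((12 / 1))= -386977 / 984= -393.27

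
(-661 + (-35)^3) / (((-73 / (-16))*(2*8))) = -596.38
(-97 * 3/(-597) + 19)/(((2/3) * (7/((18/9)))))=1662/199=8.35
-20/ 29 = -0.69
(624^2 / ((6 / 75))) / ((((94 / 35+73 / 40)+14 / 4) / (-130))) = -177166080000 / 2243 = -78986214.89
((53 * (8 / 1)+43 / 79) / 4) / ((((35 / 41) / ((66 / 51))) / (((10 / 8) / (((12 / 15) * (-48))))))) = -5.24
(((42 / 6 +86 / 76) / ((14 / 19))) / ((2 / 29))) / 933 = 2987 / 17416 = 0.17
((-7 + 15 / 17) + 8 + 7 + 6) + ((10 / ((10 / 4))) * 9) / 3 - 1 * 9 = 304 / 17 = 17.88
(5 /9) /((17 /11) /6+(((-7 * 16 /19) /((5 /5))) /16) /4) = 836 /249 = 3.36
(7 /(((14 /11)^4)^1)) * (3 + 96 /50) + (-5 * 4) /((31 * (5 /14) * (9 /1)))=494751997 /38278800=12.92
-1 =-1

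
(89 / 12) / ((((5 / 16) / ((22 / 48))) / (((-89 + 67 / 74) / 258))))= -2127367 / 572760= -3.71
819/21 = 39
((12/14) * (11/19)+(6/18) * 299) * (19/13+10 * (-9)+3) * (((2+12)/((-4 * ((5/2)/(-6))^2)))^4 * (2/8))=-6827433204178944/19296875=-353810303.70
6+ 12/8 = 15/2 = 7.50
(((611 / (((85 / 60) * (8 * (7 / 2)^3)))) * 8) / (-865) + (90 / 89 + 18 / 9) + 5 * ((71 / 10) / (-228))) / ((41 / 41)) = 582142181431 / 204698187960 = 2.84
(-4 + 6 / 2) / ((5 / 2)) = -2 / 5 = -0.40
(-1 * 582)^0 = 1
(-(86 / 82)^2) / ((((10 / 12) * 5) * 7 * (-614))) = 5547 / 90311725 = 0.00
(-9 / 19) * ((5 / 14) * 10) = -225 / 133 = -1.69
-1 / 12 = -0.08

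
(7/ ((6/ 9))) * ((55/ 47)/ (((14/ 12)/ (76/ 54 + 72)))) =109010/ 141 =773.12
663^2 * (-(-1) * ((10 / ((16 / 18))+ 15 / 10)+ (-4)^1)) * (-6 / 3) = -15384915 / 2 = -7692457.50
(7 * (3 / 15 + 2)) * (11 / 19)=847 / 95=8.92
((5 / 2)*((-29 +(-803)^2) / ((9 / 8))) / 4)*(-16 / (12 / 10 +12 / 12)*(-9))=257912000 / 11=23446545.45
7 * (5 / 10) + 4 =15 / 2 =7.50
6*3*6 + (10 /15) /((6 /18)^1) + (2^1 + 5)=117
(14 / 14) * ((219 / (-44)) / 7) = -219 / 308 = -0.71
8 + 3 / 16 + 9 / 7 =1061 / 112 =9.47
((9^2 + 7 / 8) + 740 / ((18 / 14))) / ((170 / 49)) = 463883 / 2448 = 189.49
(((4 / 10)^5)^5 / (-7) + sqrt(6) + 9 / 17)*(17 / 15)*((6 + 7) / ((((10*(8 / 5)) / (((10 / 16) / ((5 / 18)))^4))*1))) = 533805191500658457747861 / 42724609375000000000000 + 483327*sqrt(6) / 20480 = 70.30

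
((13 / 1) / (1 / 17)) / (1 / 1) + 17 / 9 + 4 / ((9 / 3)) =2018 / 9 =224.22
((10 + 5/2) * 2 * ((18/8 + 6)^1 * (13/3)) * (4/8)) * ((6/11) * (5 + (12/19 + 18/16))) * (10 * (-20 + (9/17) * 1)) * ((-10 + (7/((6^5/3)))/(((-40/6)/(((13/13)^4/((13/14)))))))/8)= 9545847382825/23814144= 400847.81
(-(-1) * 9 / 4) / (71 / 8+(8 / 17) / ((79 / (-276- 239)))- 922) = -0.00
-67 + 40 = -27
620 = 620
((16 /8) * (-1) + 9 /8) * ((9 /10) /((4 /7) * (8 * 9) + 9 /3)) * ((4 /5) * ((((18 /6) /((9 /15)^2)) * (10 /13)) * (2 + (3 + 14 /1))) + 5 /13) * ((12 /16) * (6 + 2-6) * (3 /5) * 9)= -3028347 /214240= -14.14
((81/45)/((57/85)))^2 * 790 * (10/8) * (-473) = -2429789175/722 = -3365358.97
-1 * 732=-732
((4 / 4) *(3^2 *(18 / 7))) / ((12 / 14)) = 27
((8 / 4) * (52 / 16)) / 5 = 13 / 10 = 1.30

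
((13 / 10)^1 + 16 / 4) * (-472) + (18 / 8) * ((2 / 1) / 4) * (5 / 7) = -700223 / 280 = -2500.80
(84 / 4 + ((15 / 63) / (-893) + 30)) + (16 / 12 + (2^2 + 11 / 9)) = 3238003 / 56259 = 57.56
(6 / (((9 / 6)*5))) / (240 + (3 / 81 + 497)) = 0.00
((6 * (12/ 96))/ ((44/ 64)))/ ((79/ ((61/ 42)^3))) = 226981/ 5365206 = 0.04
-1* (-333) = 333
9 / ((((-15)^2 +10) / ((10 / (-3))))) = -6 / 47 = -0.13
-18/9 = -2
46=46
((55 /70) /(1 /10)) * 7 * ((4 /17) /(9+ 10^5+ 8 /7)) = 1540 /11901207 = 0.00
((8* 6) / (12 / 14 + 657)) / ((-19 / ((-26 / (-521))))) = -2912 / 15194965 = -0.00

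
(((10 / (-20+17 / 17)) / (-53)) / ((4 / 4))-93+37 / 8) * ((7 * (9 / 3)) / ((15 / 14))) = -34881581 / 20140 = -1731.96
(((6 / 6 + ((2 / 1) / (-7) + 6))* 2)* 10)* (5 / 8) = 1175 / 14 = 83.93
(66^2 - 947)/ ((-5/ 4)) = -13636/ 5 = -2727.20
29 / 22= 1.32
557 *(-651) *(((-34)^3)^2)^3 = -1336770000037064620327515052572672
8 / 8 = 1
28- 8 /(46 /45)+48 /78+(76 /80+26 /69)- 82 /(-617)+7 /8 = 511918417 /22137960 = 23.12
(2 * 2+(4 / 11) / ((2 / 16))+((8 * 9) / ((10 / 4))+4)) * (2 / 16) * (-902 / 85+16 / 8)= -199836 / 4675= -42.75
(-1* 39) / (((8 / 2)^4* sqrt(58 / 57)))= -0.15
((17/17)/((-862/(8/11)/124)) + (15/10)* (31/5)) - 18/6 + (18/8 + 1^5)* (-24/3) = -938937/47410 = -19.80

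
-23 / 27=-0.85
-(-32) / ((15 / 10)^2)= 14.22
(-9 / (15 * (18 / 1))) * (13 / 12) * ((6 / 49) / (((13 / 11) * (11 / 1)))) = -1 / 2940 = -0.00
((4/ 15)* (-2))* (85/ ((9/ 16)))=-2176/ 27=-80.59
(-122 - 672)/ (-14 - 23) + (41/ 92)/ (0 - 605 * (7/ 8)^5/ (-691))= 194279546994/ 8653167985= 22.45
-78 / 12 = -13 / 2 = -6.50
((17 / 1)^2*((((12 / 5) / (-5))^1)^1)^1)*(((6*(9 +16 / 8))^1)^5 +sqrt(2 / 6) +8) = -173723576132.57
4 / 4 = 1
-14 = -14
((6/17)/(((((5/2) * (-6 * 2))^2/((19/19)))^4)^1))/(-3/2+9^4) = 1/12193782525000000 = 0.00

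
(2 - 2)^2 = 0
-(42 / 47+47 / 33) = -2.32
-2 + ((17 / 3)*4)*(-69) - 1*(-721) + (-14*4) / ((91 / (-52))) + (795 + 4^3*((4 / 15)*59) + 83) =16079 / 15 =1071.93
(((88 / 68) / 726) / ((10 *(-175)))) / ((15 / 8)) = -4 / 7363125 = -0.00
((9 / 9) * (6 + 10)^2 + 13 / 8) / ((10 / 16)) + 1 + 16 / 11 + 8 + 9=23741 / 55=431.65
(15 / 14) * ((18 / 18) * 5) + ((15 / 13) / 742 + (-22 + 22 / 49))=-546669 / 33761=-16.19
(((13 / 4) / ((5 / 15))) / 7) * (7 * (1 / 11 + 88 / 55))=3627 / 220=16.49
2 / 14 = 1 / 7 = 0.14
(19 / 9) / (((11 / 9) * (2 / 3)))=57 / 22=2.59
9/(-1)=-9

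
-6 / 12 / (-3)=1 / 6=0.17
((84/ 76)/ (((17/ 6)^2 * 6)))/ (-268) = -63/ 735794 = -0.00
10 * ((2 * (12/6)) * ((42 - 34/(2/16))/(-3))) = 3066.67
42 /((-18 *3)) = -7 /9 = -0.78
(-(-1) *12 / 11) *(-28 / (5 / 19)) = -6384 / 55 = -116.07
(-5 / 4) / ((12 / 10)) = -25 / 24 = -1.04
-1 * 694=-694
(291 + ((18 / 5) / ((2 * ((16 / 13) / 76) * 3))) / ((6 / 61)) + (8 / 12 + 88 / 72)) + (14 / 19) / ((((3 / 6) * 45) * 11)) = 5597579 / 8360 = 669.57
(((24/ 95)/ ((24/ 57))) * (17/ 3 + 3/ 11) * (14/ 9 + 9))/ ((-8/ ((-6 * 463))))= 431053/ 33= 13062.21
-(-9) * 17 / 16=153 / 16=9.56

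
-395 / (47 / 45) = -17775 / 47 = -378.19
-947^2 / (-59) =896809 / 59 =15200.15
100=100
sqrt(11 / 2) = sqrt(22) / 2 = 2.35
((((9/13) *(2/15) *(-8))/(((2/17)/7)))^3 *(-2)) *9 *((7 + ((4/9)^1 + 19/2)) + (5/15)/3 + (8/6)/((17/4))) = 1456662541824/54925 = 26520938.40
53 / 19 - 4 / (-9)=553 / 171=3.23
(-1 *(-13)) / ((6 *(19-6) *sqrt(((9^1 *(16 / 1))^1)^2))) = 1 / 864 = 0.00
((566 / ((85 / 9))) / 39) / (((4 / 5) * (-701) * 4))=-849 / 1239368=-0.00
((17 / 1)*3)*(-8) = -408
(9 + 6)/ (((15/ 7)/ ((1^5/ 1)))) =7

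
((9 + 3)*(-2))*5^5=-75000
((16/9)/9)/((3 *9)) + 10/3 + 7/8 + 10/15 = 85421/17496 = 4.88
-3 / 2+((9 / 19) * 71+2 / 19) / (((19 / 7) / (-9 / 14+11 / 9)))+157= 162.70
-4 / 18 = -0.22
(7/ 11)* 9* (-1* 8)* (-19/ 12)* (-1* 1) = -798/ 11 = -72.55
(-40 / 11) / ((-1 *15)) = 8 / 33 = 0.24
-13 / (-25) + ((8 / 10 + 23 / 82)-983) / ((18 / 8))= -4021073 / 9225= -435.89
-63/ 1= -63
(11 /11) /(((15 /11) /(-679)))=-7469 /15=-497.93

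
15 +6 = 21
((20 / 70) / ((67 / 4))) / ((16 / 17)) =17 / 938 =0.02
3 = 3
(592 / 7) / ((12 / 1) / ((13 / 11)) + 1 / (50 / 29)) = 384800 / 48839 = 7.88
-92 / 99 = -0.93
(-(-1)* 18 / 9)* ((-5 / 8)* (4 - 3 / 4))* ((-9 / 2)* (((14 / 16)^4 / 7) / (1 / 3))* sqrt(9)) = 1805895 / 131072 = 13.78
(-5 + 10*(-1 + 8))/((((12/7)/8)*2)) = 455/3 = 151.67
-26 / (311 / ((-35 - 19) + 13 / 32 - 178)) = 96343 / 4976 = 19.36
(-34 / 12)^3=-4913 / 216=-22.75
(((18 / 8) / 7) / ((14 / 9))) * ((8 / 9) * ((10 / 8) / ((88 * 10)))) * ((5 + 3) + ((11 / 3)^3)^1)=221 / 14784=0.01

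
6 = 6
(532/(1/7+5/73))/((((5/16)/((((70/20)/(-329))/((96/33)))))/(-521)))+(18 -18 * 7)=386754913/25380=15238.57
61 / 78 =0.78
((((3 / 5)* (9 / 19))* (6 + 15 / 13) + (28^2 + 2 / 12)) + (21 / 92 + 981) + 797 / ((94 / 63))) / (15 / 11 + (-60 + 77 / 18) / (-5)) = 1216789253691 / 6612695362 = 184.01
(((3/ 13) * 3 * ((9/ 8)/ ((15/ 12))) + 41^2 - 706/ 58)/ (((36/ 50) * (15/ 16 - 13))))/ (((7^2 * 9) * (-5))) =8391772/ 96262803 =0.09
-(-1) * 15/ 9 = 5/ 3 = 1.67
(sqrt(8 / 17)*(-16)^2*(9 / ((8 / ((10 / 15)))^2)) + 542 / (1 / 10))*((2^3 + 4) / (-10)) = -6504 - 192*sqrt(34) / 85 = -6517.17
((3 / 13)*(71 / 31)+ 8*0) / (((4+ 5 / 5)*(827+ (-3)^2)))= 213 / 1684540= 0.00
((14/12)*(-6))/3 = -7/3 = -2.33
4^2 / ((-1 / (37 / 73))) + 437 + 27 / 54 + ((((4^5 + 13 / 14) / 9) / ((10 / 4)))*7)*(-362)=-251850751 / 2190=-115000.34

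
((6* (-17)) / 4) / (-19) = 51 / 38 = 1.34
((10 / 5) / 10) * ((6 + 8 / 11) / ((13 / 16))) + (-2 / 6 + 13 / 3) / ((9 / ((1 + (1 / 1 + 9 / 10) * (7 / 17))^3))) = 732848729 / 175639750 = 4.17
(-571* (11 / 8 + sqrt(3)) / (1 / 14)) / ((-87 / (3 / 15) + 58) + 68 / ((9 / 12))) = 131901 / 3436 + 23982* sqrt(3) / 859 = 86.74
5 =5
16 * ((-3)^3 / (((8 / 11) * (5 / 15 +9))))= -891 / 14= -63.64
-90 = -90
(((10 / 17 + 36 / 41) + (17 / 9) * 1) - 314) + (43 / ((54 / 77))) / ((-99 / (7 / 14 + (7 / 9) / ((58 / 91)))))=-27558824303 / 88411662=-311.71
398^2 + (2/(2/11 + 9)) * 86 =16000696/101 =158422.73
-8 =-8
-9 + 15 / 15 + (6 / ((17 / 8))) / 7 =-904 / 119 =-7.60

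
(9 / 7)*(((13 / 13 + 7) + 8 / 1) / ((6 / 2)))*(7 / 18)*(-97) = -776 / 3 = -258.67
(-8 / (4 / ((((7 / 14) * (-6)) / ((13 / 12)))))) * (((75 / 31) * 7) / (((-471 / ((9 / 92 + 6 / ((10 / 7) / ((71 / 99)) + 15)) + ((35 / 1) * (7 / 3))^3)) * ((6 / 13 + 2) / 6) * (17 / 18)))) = -38700243637965 / 138243524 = -279942.54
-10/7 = -1.43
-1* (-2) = 2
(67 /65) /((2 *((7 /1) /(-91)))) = -67 /10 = -6.70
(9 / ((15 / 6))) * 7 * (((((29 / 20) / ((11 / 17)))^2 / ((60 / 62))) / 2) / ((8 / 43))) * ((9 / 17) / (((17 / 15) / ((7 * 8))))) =4449459357 / 484000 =9193.10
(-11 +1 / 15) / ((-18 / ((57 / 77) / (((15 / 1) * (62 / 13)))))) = 10127 / 1611225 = 0.01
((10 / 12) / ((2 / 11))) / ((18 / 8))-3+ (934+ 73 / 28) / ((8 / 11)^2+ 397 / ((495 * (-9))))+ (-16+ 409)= 41087093515 / 16294068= 2521.60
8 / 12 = 2 / 3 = 0.67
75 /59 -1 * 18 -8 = -24.73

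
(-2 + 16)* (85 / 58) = 595 / 29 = 20.52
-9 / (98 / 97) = -873 / 98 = -8.91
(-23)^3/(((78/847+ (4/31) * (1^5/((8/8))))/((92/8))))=-7347785137/11612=-632775.16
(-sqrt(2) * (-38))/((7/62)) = 2356 * sqrt(2)/7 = 475.98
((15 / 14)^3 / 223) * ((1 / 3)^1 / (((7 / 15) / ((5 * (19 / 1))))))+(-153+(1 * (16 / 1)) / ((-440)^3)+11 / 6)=-1289542858125769 / 8551776156000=-150.79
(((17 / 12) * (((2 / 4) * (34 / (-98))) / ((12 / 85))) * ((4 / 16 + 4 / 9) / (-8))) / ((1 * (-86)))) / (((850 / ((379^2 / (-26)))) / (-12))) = -207561245 / 1514612736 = -0.14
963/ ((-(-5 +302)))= -107/ 33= -3.24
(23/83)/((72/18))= 23/332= 0.07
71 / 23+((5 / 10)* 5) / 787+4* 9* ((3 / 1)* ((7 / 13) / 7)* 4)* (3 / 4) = 13183745 / 470626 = 28.01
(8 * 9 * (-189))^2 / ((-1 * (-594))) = 3429216 / 11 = 311746.91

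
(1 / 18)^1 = 1 / 18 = 0.06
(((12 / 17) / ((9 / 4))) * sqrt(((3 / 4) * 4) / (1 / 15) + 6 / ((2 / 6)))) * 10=160 * sqrt(7) / 17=24.90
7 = 7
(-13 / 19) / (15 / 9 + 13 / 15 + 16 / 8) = -195 / 1292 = -0.15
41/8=5.12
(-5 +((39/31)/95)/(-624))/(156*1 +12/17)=-0.03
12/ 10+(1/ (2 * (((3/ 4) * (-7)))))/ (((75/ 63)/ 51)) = -72/ 25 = -2.88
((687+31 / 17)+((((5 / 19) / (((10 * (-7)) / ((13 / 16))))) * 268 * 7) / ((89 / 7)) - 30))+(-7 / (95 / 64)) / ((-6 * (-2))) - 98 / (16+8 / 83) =375548112569 / 576089880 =651.89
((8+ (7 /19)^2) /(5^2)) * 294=863478 /9025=95.68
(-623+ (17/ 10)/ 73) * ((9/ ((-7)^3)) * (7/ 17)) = 4092957/ 608090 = 6.73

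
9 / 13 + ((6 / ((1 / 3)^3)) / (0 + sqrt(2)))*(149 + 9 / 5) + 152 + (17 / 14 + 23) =32197 / 182 + 61074*sqrt(2) / 5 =17451.24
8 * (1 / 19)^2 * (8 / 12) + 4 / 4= 1.01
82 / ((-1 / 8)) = -656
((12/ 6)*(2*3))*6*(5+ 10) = 1080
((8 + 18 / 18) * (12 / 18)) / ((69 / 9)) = 18 / 23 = 0.78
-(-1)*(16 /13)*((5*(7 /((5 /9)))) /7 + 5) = 224 /13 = 17.23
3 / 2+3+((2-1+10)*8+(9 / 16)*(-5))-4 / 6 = 4273 / 48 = 89.02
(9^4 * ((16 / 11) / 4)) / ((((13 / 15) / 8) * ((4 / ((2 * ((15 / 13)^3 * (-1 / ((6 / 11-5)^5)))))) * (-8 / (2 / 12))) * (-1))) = 1621005766875 / 8067775586689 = 0.20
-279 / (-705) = 93 / 235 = 0.40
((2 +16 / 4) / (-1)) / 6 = -1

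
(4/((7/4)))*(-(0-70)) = 160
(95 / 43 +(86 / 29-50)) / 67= -55897 / 83549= -0.67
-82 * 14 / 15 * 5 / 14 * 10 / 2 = -410 / 3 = -136.67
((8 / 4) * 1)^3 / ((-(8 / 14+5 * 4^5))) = -14 / 8961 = -0.00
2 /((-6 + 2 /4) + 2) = -4 /7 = -0.57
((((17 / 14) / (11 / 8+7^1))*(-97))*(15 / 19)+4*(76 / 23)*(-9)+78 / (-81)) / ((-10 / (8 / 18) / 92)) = 1160070256 / 2165373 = 535.74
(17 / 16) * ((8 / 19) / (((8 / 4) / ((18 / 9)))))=17 / 38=0.45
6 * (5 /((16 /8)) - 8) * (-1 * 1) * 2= 66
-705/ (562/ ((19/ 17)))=-1.40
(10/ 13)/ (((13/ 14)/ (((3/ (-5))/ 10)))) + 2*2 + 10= 11788/ 845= 13.95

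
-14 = -14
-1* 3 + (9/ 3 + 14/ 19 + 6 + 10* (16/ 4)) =46.74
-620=-620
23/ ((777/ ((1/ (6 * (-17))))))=-0.00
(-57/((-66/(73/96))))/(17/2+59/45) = 0.07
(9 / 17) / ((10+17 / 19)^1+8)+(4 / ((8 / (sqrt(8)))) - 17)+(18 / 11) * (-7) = -1908358 / 67133+sqrt(2) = -27.01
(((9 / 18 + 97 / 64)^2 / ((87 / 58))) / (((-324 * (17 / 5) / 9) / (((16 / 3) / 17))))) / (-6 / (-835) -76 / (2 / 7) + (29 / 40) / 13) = 0.00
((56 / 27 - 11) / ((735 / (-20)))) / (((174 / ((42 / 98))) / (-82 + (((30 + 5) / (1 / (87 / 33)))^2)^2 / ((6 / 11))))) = 255788457881293 / 3217188051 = 79506.84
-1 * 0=0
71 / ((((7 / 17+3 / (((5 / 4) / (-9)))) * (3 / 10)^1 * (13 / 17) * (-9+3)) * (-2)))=-512975 / 421434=-1.22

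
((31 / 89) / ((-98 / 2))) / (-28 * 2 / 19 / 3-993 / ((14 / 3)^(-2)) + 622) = 589 / 1740396602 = 0.00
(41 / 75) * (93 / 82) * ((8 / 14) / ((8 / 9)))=0.40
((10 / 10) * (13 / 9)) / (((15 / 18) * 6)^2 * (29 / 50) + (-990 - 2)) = -26 / 17595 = -0.00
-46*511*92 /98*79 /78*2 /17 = -12202972 /4641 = -2629.38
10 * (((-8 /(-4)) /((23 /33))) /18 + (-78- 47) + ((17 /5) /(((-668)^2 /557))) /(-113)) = -2171732701201 /1739604264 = -1248.41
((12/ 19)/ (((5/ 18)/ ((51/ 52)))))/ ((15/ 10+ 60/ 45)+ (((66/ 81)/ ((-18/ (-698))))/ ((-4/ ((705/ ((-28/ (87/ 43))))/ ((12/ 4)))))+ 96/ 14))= 537162192/ 34645322855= 0.02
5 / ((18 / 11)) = 55 / 18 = 3.06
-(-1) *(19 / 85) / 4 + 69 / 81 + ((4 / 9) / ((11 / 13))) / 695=2550353 / 2807244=0.91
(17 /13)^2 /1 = 1.71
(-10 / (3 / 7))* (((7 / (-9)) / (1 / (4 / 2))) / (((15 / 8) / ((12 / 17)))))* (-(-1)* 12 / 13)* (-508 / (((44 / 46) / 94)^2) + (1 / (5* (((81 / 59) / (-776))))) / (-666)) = -2008539527238508544 / 32457824685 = -61881519.99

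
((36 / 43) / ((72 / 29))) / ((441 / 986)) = 14297 / 18963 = 0.75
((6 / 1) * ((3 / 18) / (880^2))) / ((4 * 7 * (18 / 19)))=19 / 390297600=0.00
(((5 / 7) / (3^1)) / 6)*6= 5 / 21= 0.24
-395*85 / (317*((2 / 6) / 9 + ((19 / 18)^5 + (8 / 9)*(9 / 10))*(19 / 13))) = -4123745964000 / 121533213961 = -33.93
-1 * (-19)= 19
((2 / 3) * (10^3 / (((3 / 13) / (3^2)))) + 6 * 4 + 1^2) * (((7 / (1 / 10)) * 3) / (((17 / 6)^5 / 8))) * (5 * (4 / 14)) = 485688960000 / 1419857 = 342068.93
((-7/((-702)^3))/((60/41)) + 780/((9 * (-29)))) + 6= 1812769666243/601950229920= 3.01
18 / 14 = 9 / 7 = 1.29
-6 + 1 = -5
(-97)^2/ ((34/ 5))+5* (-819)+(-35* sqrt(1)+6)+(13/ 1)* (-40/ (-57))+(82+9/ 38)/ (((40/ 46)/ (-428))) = -41868721/ 969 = -43208.17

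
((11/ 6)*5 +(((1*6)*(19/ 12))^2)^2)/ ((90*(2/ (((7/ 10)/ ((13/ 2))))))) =2739821/ 561600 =4.88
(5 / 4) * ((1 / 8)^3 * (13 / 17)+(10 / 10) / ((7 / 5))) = 218055 / 243712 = 0.89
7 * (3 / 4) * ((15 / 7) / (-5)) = -9 / 4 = -2.25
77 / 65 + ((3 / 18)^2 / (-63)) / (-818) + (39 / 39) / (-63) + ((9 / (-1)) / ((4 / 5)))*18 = -24278447707 / 120589560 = -201.33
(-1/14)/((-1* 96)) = 1/1344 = 0.00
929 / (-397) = -929 / 397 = -2.34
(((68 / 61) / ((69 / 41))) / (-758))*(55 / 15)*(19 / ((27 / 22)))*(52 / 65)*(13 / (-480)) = 20831239 / 19381813650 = 0.00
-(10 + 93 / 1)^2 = -10609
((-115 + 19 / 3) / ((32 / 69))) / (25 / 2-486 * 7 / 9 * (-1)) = -0.60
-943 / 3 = -314.33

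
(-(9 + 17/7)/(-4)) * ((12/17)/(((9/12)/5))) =1600/119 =13.45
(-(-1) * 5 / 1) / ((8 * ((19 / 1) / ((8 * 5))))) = 25 / 19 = 1.32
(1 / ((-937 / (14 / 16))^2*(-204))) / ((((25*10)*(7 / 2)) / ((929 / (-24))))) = 0.00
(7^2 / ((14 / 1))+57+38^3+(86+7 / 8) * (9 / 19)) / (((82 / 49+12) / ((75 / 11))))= 27412.23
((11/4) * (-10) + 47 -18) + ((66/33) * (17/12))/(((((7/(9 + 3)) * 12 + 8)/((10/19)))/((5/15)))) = 1573/1026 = 1.53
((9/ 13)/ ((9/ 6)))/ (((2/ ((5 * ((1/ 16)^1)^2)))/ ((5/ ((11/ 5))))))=375/ 36608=0.01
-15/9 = -5/3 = -1.67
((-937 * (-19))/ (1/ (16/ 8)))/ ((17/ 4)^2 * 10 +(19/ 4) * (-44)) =-284848/ 227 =-1254.84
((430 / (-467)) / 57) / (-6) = 215 / 79857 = 0.00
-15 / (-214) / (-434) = -15 / 92876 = -0.00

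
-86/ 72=-43/ 36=-1.19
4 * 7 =28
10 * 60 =600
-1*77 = -77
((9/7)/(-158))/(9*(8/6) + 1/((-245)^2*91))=-7022925/10356473558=-0.00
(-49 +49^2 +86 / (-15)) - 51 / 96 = 1125953 / 480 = 2345.74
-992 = -992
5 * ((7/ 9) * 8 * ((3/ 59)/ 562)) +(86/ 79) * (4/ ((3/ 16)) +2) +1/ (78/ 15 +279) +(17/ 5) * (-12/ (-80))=14470663875533/ 558342588300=25.92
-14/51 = -0.27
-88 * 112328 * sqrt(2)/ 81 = -9884864 * sqrt(2)/ 81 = -172584.06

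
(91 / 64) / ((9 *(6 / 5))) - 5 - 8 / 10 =-97949 / 17280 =-5.67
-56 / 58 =-28 / 29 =-0.97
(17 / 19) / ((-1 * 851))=-17 / 16169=-0.00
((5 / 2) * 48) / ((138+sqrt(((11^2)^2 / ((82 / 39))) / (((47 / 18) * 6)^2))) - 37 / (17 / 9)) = 7513604240 / 7399157777 - 543320 * sqrt(3198) / 672650707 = 0.97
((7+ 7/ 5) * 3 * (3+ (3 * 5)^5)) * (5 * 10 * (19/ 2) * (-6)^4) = 11780322039360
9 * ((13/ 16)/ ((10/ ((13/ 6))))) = 507/ 320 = 1.58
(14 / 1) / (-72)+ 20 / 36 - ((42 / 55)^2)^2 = 6937069 / 329422500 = 0.02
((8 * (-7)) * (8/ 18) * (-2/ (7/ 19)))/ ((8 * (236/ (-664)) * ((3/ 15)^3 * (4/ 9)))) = -13364.41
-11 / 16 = -0.69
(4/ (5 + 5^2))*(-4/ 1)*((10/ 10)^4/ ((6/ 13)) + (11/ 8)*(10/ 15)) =-1.64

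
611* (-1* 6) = -3666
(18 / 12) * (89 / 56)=267 / 112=2.38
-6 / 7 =-0.86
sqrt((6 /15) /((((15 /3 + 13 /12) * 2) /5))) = 2 * sqrt(219) /73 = 0.41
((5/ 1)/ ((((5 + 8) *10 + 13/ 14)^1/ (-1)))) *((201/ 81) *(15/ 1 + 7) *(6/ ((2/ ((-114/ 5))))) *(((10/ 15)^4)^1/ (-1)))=-12546688/ 445419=-28.17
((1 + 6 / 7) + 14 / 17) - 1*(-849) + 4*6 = 104206 / 119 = 875.68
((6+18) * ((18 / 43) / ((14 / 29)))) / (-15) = -2088 / 1505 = -1.39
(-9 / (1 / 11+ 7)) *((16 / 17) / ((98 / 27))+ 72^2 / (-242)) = 3199500 / 119119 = 26.86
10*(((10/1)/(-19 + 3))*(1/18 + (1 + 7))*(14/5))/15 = -1015/108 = -9.40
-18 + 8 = -10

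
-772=-772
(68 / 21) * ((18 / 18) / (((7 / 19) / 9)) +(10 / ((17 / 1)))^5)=973982188 / 12277587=79.33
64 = 64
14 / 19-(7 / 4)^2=-2.33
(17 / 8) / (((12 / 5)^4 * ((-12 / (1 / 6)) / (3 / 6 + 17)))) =-371875 / 23887872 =-0.02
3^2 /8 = 9 /8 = 1.12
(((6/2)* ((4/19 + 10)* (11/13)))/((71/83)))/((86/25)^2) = 166051875/64851826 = 2.56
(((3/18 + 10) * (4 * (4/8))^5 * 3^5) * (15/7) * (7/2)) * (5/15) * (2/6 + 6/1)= 1251720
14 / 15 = 0.93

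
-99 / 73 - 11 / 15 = -2288 / 1095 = -2.09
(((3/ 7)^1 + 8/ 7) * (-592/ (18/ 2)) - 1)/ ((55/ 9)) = -1315/ 77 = -17.08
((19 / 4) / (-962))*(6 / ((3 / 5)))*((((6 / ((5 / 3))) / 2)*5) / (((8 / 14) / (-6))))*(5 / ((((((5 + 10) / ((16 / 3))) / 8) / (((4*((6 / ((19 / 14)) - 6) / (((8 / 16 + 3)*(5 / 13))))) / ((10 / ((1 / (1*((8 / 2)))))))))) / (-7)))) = 2016 / 37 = 54.49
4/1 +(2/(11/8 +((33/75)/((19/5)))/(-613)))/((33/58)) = 138587684/21136401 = 6.56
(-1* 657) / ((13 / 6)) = -3942 / 13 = -303.23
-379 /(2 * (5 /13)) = -4927 /10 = -492.70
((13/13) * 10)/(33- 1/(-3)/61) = 183/604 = 0.30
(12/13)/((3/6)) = 24/13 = 1.85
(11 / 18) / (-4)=-11 / 72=-0.15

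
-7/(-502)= 7/502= 0.01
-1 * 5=-5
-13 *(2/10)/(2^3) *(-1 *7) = 91/40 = 2.28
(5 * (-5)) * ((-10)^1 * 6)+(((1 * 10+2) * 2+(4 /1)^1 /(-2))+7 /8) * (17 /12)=1532.41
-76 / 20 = -19 / 5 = -3.80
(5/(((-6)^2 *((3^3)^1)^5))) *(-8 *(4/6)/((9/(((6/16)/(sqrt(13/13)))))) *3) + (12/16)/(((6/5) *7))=1937102305/21695547384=0.09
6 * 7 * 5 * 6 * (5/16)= 1575/4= 393.75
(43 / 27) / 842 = 43 / 22734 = 0.00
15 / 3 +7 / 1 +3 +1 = 16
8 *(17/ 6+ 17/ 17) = 92/ 3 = 30.67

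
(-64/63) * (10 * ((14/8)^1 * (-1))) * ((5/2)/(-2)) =-200/9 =-22.22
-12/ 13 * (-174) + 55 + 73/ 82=230795/ 1066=216.51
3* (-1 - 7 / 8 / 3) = -31 / 8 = -3.88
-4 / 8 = -1 / 2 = -0.50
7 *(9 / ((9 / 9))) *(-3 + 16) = 819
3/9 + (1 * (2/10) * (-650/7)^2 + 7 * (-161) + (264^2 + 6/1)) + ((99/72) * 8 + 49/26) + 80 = 269040929/3822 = 70392.71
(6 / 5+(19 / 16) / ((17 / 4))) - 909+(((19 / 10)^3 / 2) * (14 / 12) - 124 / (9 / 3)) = -64249993 / 68000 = -944.85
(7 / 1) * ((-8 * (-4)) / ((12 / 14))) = 784 / 3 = 261.33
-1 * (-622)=622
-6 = -6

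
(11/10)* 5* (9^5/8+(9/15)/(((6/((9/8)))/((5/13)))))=16888113/416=40596.43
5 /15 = 1 /3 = 0.33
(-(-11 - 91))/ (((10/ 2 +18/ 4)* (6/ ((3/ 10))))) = 0.54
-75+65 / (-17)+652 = 9744 / 17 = 573.18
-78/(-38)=39/19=2.05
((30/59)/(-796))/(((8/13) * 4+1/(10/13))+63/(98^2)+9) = -222950/4456331773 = -0.00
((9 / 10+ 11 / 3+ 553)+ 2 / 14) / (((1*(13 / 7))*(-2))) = -117119 / 780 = -150.15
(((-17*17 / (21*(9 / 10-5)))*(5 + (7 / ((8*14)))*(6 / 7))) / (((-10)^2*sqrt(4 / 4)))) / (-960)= -81787 / 462873600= -0.00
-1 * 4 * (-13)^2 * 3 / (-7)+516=5640 / 7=805.71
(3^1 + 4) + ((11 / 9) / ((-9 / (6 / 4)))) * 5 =323 / 54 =5.98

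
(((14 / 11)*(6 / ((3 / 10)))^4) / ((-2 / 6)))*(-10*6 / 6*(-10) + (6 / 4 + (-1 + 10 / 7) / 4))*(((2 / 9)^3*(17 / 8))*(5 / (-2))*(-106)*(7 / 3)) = -895045018.08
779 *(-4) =-3116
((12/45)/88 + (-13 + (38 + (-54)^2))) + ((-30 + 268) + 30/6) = 1050721/330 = 3184.00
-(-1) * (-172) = -172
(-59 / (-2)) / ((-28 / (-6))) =177 / 28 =6.32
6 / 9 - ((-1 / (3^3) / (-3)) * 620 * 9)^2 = -384346 / 81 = -4745.01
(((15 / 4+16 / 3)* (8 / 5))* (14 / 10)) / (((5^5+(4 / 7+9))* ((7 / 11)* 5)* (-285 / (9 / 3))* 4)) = -0.00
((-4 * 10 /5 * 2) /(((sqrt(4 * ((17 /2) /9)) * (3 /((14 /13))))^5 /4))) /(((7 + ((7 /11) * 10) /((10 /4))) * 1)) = -0.00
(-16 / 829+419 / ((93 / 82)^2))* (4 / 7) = 9341798960 / 50190147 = 186.13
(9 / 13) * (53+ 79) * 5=5940 / 13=456.92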